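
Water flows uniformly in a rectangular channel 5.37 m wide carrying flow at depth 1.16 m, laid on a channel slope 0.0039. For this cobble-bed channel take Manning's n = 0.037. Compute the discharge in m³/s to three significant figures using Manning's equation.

A = b·y = 5.37 × 1.16 = 6.229 m²
P = b + 2y = 5.37 + 2×1.16 = 7.690 m
R = A/P = 6.229/7.690 = 0.8100 m
Q = (1/n)·A·R^(2/3)·S^(1/2) = (1/0.037) × 6.229 × 0.8100^(2/3) × 0.0039^(1/2) = 9.136 m³/s

9.14 m³/s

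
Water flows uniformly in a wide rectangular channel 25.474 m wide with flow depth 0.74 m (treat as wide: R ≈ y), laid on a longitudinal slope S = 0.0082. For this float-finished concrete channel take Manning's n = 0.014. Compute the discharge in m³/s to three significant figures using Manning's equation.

99.8 m³/s

A = b·y = 25.474 × 0.74 = 18.85 m²
Wide channel: R ≈ y = 0.74 m
Q = (1/n)·A·R^(2/3)·S^(1/2) = (1/0.014) × 18.85 × 0.7400^(2/3) × 0.0082^(1/2) = 99.75 m³/s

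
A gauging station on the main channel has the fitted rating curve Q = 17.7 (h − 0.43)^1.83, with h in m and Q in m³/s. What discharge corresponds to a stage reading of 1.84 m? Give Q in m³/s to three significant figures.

Q = 17.7 × (1.84 − 0.43)^1.83 = 17.7 × 1.41^1.83 = 33.19 m³/s

33.2 m³/s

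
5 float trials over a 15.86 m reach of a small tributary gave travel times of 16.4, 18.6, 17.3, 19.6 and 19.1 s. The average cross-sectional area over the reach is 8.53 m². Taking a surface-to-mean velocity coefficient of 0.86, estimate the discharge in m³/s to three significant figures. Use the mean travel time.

t̄ = (16.4 + 18.6 + 17.3 + 19.6 + 19.1) / 5 = 18.2 s
v_surface = L / t̄ = 15.86 / 18.2 = 0.8714 m/s
v_mean = 0.86 × 0.8714 = 0.7494 m/s
Q = A × v_mean = 8.53 × 0.7494 = 6.393 m³/s

6.39 m³/s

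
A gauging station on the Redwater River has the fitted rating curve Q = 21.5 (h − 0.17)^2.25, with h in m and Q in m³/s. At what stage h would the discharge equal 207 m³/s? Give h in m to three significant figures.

2.91 m

h − h₀ = (Q/C)^(1/b) = (207/21.5)^(1/2.25) = 2.736 m
h = 0.17 + 2.736 = 2.906 m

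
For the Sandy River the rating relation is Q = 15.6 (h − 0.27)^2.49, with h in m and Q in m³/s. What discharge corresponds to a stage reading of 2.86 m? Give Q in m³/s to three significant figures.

167 m³/s

Q = 15.6 × (2.86 − 0.27)^2.49 = 15.6 × 2.59^2.49 = 166.8 m³/s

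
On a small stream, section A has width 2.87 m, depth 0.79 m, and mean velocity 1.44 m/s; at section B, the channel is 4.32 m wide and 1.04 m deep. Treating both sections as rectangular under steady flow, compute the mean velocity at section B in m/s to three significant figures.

0.727 m/s

Q = A₁V₁ = (2.87×0.79) × 1.44 = 3.265 m³/s
A₂ = 4.32 × 1.04 = 4.493 m²
V₂ = Q/A₂ = 3.265/4.493 = 0.7267 m/s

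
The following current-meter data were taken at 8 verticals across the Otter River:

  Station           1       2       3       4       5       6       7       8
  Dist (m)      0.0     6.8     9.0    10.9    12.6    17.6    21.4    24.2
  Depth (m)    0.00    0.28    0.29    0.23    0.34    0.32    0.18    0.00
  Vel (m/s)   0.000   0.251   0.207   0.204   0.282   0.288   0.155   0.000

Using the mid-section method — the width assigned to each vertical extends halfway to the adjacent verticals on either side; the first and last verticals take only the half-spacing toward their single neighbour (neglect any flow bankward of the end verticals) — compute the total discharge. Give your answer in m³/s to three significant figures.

w_2 = (9.0 − 0.0)/2 = 4.5 m; q_2 = 0.251 × 0.28 × 4.5 = 0.3163 m³/s
w_3 = (10.9 − 6.8)/2 = 2.05 m; q_3 = 0.207 × 0.29 × 2.05 = 0.1231 m³/s
w_4 = (12.6 − 9.0)/2 = 1.8 m; q_4 = 0.204 × 0.23 × 1.8 = 0.08446 m³/s
w_5 = (17.6 − 10.9)/2 = 3.35 m; q_5 = 0.282 × 0.34 × 3.35 = 0.3212 m³/s
w_6 = (21.4 − 12.6)/2 = 4.4 m; q_6 = 0.288 × 0.32 × 4.4 = 0.4055 m³/s
w_7 = (24.2 − 17.6)/2 = 3.3 m; q_7 = 0.155 × 0.18 × 3.3 = 0.09207 m³/s
Stations 1, 8 contribute zero (depth or velocity is 0).
Q = Σ qᵢ = 1.343 m³/s

1.34 m³/s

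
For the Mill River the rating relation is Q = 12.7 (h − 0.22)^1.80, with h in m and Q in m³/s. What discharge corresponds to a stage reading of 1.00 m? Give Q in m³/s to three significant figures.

8.12 m³/s

Q = 12.7 × (1.00 − 0.22)^1.80 = 12.7 × 0.78^1.80 = 8.120 m³/s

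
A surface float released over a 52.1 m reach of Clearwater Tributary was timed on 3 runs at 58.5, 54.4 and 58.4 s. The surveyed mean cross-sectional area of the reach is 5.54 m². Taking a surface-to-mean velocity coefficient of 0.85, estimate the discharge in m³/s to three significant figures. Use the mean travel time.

4.30 m³/s

t̄ = (58.5 + 54.4 + 58.4) / 3 = 57.1 s
v_surface = L / t̄ = 52.1 / 57.1 = 0.9124 m/s
v_mean = 0.85 × 0.9124 = 0.7756 m/s
Q = A × v_mean = 5.54 × 0.7756 = 4.297 m³/s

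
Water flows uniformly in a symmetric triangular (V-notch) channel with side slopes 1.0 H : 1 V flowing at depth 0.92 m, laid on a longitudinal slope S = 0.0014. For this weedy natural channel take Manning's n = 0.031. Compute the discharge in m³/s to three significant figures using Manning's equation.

0.483 m³/s

A = z·y² = 1.0×0.92² = 0.8464 m²
P = 2y√(1+z²) = 2×0.92×√(1+1.0²) = 2.602 m
R = A/P = 0.8464/2.602 = 0.3253 m
Q = (1/n)·A·R^(2/3)·S^(1/2) = (1/0.031) × 0.8464 × 0.3253^(2/3) × 0.0014^(1/2) = 0.4832 m³/s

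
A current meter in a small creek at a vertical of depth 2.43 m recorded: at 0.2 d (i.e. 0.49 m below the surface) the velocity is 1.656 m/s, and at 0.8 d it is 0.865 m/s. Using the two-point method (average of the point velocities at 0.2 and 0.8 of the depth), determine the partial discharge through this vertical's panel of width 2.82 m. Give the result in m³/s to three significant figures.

8.64 m³/s

v̄ = (1.656 + 0.865) / 2 = 1.261 m/s
q = v̄ × d × w = 1.261 × 2.43 × 2.82 = 8.638 m³/s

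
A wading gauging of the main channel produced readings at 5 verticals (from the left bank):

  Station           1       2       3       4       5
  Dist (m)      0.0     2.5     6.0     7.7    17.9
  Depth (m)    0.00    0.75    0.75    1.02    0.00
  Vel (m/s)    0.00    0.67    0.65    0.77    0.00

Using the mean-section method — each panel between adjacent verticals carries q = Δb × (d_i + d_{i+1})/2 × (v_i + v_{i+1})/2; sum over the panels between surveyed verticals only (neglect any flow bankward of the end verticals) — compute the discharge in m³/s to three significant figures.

Panel 1-2: Δb = 2.5 m, d̄ = (0.00+0.75)/2 = 0.375, v̄ = (0.00+0.67)/2 = 0.335 → q = 2.5×0.375×0.335 = 0.3141 m³/s
Panel 2-3: Δb = 3.5 m, d̄ = (0.75+0.75)/2 = 0.75, v̄ = (0.67+0.65)/2 = 0.66 → q = 3.5×0.75×0.66 = 1.733 m³/s
Panel 3-4: Δb = 1.7 m, d̄ = (0.75+1.02)/2 = 0.885, v̄ = (0.65+0.77)/2 = 0.71 → q = 1.7×0.885×0.71 = 1.068 m³/s
Panel 4-5: Δb = 10.2 m, d̄ = (1.02+0.00)/2 = 0.51, v̄ = (0.77+0.00)/2 = 0.385 → q = 10.2×0.51×0.385 = 2.003 m³/s
Q = Σ q = 5.118 m³/s

5.12 m³/s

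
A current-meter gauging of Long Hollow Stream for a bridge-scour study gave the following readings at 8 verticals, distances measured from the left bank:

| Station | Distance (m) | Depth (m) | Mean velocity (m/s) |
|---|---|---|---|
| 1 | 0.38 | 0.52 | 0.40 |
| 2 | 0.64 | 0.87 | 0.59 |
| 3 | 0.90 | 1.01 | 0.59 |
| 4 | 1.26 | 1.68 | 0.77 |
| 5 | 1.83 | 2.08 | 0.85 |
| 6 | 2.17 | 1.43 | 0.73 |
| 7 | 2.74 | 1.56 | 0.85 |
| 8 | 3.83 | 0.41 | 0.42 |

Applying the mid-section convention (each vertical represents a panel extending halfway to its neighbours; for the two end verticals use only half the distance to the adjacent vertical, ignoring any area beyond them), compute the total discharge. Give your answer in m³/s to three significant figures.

3.42 m³/s

w_1 = (0.64 − 0.38)/2 = 0.13 m; q_1 = 0.40 × 0.52 × 0.13 = 0.02704 m³/s
w_2 = (0.90 − 0.38)/2 = 0.26 m; q_2 = 0.59 × 0.87 × 0.26 = 0.1335 m³/s
w_3 = (1.26 − 0.64)/2 = 0.31 m; q_3 = 0.59 × 1.01 × 0.31 = 0.1847 m³/s
w_4 = (1.83 − 0.90)/2 = 0.465 m; q_4 = 0.77 × 1.68 × 0.465 = 0.6015 m³/s
w_5 = (2.17 − 1.26)/2 = 0.455 m; q_5 = 0.85 × 2.08 × 0.455 = 0.8044 m³/s
w_6 = (2.74 − 1.83)/2 = 0.455 m; q_6 = 0.73 × 1.43 × 0.455 = 0.4750 m³/s
w_7 = (3.83 − 2.17)/2 = 0.83 m; q_7 = 0.85 × 1.56 × 0.83 = 1.101 m³/s
w_8 = (3.83 − 2.74)/2 = 0.545 m; q_8 = 0.42 × 0.41 × 0.545 = 0.09385 m³/s
Q = Σ qᵢ = 3.421 m³/s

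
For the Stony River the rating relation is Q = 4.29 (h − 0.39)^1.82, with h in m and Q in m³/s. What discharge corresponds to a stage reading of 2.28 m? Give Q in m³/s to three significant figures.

13.7 m³/s

Q = 4.29 × (2.28 − 0.39)^1.82 = 4.29 × 1.89^1.82 = 13.67 m³/s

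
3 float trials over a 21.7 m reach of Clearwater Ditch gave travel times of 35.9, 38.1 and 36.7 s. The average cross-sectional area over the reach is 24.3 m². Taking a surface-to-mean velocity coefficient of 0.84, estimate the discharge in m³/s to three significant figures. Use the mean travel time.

t̄ = (35.9 + 38.1 + 36.7) / 3 = 36.9 s
v_surface = L / t̄ = 21.7 / 36.9 = 0.5881 m/s
v_mean = 0.84 × 0.5881 = 0.4940 m/s
Q = A × v_mean = 24.3 × 0.4940 = 12.00 m³/s

12.0 m³/s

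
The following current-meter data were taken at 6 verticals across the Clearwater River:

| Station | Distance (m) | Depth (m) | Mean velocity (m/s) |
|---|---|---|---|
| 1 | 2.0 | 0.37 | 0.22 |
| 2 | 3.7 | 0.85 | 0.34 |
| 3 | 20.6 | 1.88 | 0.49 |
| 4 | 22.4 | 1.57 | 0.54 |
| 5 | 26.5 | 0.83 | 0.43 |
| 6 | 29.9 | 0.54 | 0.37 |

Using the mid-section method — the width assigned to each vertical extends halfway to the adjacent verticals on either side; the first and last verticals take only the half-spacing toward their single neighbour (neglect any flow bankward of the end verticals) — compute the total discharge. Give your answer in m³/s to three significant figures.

15.5 m³/s

w_1 = (3.7 − 2.0)/2 = 0.85 m; q_1 = 0.22 × 0.37 × 0.85 = 0.06919 m³/s
w_2 = (20.6 − 2.0)/2 = 9.3 m; q_2 = 0.34 × 0.85 × 9.3 = 2.688 m³/s
w_3 = (22.4 − 3.7)/2 = 9.35 m; q_3 = 0.49 × 1.88 × 9.35 = 8.613 m³/s
w_4 = (26.5 − 20.6)/2 = 2.95 m; q_4 = 0.54 × 1.57 × 2.95 = 2.501 m³/s
w_5 = (29.9 − 22.4)/2 = 3.75 m; q_5 = 0.43 × 0.83 × 3.75 = 1.338 m³/s
w_6 = (29.9 − 26.5)/2 = 1.7 m; q_6 = 0.37 × 0.54 × 1.7 = 0.3397 m³/s
Q = Σ qᵢ = 15.55 m³/s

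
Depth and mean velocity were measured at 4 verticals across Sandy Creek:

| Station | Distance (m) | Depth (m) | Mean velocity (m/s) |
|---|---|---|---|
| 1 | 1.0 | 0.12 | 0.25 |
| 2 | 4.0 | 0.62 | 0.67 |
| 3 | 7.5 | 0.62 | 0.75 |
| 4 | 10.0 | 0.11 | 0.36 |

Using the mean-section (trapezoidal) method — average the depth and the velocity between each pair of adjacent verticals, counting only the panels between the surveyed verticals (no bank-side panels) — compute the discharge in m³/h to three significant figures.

9210 m³/h

Panel 1-2: Δb = 3 m, d̄ = (0.12+0.62)/2 = 0.37, v̄ = (0.25+0.67)/2 = 0.46 → q = 3×0.37×0.46 = 0.5106 m³/s
Panel 2-3: Δb = 3.5 m, d̄ = (0.62+0.62)/2 = 0.62, v̄ = (0.67+0.75)/2 = 0.71 → q = 3.5×0.62×0.71 = 1.541 m³/s
Panel 3-4: Δb = 2.5 m, d̄ = (0.62+0.11)/2 = 0.365, v̄ = (0.75+0.36)/2 = 0.555 → q = 2.5×0.365×0.555 = 0.5064 m³/s
Q = Σ q = 2.558 m³/s
= 2.558 × 3600 = 9208 m³/h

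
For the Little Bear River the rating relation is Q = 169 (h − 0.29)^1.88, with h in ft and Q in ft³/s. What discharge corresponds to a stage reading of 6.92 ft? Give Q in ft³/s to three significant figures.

5920 ft³/s

Q = 169 × (6.92 − 0.29)^1.88 = 169 × 6.63^1.88 = 5920 ft³/s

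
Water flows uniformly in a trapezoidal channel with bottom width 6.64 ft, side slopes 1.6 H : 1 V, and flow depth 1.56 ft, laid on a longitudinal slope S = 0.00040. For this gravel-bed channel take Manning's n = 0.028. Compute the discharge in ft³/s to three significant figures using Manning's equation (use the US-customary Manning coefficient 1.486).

16.5 ft³/s

A = (b + z·y)·y = (6.64 + 1.6×1.56)×1.56 = 14.25 ft²
P = b + 2y√(1+z²) = 6.64 + 2×1.56×√(1+1.6²) = 12.53 ft
R = A/P = 14.25/12.53 = 1.138 ft
Q = (1.486/n)·A·R^(2/3)·S^(1/2) = (1.486/0.028) × 14.25 × 1.138^(2/3) × 0.00040^(1/2) = 16.49 ft³/s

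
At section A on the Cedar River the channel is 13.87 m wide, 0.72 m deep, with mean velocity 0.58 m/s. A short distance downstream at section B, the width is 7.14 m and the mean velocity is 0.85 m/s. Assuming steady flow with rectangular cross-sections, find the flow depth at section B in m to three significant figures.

Q = A₁V₁ = (13.87×0.72) × 0.58 = 5.792 m³/s
d₂ = Q/(b₂ V₂) = 5.792/(7.14×0.85) = 0.9544 m

0.954 m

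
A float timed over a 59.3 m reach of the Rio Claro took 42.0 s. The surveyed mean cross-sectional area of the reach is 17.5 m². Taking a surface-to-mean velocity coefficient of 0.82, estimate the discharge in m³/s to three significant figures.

20.3 m³/s

v_surface = L / t̄ = 59.3 / 42 = 1.412 m/s
v_mean = 0.82 × 1.412 = 1.158 m/s
Q = A × v_mean = 17.5 × 1.158 = 20.26 m³/s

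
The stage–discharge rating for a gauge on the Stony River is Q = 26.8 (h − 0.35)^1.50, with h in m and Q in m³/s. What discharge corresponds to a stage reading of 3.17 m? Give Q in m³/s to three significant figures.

Q = 26.8 × (3.17 − 0.35)^1.50 = 26.8 × 2.82^1.50 = 126.9 m³/s

127 m³/s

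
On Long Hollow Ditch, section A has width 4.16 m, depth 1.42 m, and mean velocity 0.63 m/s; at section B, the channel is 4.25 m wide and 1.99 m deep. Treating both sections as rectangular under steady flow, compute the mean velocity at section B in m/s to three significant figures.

Q = A₁V₁ = (4.16×1.42) × 0.63 = 3.722 m³/s
A₂ = 4.25 × 1.99 = 8.458 m²
V₂ = Q/A₂ = 3.722/8.458 = 0.4400 m/s

0.440 m/s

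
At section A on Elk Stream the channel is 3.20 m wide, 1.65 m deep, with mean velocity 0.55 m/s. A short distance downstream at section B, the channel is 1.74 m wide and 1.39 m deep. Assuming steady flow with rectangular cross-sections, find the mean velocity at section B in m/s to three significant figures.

1.20 m/s

Q = A₁V₁ = (3.20×1.65) × 0.55 = 2.904 m³/s
A₂ = 1.74 × 1.39 = 2.419 m²
V₂ = Q/A₂ = 2.904/2.419 = 1.201 m/s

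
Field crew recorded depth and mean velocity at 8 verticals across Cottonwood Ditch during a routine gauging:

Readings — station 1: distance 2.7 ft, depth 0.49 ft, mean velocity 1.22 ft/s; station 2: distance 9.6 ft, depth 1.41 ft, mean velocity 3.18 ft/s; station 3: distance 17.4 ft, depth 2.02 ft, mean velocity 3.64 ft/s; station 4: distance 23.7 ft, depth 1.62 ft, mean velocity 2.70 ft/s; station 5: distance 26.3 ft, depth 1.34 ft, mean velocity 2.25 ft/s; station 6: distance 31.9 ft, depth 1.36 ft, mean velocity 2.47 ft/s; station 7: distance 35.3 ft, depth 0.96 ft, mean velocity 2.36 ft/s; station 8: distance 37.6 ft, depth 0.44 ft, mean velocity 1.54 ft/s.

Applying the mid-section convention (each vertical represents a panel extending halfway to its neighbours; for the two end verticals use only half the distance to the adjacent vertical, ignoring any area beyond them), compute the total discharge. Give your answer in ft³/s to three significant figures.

141 ft³/s

w_1 = (9.6 − 2.7)/2 = 3.45 ft; q_1 = 1.22 × 0.49 × 3.45 = 2.062 ft³/s
w_2 = (17.4 − 2.7)/2 = 7.35 ft; q_2 = 3.18 × 1.41 × 7.35 = 32.96 ft³/s
w_3 = (23.7 − 9.6)/2 = 7.05 ft; q_3 = 3.64 × 2.02 × 7.05 = 51.84 ft³/s
w_4 = (26.3 − 17.4)/2 = 4.45 ft; q_4 = 2.70 × 1.62 × 4.45 = 19.46 ft³/s
w_5 = (31.9 − 23.7)/2 = 4.1 ft; q_5 = 2.25 × 1.34 × 4.1 = 12.36 ft³/s
w_6 = (35.3 − 26.3)/2 = 4.5 ft; q_6 = 2.47 × 1.36 × 4.5 = 15.12 ft³/s
w_7 = (37.6 − 31.9)/2 = 2.85 ft; q_7 = 2.36 × 0.96 × 2.85 = 6.457 ft³/s
w_8 = (37.6 − 35.3)/2 = 1.15 ft; q_8 = 1.54 × 0.44 × 1.15 = 0.7792 ft³/s
Q = Σ qᵢ = 141.0 ft³/s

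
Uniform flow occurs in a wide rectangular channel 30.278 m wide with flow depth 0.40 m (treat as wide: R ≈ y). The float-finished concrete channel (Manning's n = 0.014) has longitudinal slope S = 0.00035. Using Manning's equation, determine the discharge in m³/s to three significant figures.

8.79 m³/s

A = b·y = 30.278 × 0.40 = 12.11 m²
Wide channel: R ≈ y = 0.40 m
Q = (1/n)·A·R^(2/3)·S^(1/2) = (1/0.014) × 12.11 × 0.4000^(2/3) × 0.00035^(1/2) = 8.786 m³/s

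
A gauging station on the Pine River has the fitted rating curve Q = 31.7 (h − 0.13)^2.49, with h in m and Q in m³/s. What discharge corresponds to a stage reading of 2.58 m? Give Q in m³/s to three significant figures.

Q = 31.7 × (2.58 − 0.13)^2.49 = 31.7 × 2.45^2.49 = 295.2 m³/s

295 m³/s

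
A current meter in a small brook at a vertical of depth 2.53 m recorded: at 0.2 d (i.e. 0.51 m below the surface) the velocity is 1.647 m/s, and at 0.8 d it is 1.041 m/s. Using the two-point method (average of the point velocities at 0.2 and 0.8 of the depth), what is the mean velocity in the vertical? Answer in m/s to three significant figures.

v̄ = (1.647 + 1.041) / 2 = 1.344 m/s

1.34 m/s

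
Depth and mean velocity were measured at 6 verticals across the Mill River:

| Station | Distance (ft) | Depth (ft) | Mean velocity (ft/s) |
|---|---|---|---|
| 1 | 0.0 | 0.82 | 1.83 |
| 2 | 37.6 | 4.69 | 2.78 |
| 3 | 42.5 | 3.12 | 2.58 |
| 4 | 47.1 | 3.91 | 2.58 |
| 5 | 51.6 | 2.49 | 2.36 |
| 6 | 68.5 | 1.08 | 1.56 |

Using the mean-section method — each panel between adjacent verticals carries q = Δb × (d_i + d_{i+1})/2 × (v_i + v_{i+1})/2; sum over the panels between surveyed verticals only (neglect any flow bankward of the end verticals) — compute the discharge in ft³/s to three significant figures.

Panel 1-2: Δb = 37.6 ft, d̄ = (0.82+4.69)/2 = 2.755, v̄ = (1.83+2.78)/2 = 2.305 → q = 37.6×2.755×2.305 = 238.8 ft³/s
Panel 2-3: Δb = 4.9 ft, d̄ = (4.69+3.12)/2 = 3.905, v̄ = (2.78+2.58)/2 = 2.68 → q = 4.9×3.905×2.68 = 51.28 ft³/s
Panel 3-4: Δb = 4.6 ft, d̄ = (3.12+3.91)/2 = 3.515, v̄ = (2.58+2.58)/2 = 2.58 → q = 4.6×3.515×2.58 = 41.72 ft³/s
Panel 4-5: Δb = 4.5 ft, d̄ = (3.91+2.49)/2 = 3.2, v̄ = (2.58+2.36)/2 = 2.47 → q = 4.5×3.2×2.47 = 35.57 ft³/s
Panel 5-6: Δb = 16.9 ft, d̄ = (2.49+1.08)/2 = 1.785, v̄ = (2.36+1.56)/2 = 1.96 → q = 16.9×1.785×1.96 = 59.13 ft³/s
Q = Σ q = 426.5 ft³/s

426 ft³/s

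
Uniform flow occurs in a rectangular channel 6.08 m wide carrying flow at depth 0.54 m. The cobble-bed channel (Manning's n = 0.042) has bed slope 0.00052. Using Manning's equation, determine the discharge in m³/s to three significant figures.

1.06 m³/s

A = b·y = 6.08 × 0.54 = 3.283 m²
P = b + 2y = 6.08 + 2×0.54 = 7.160 m
R = A/P = 3.283/7.160 = 0.4585 m
Q = (1/n)·A·R^(2/3)·S^(1/2) = (1/0.042) × 3.283 × 0.4585^(2/3) × 0.00052^(1/2) = 1.060 m³/s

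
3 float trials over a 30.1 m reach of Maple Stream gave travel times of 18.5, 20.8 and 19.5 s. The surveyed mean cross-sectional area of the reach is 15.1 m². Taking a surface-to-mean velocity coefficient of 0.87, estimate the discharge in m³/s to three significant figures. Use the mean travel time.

20.2 m³/s

t̄ = (18.5 + 20.8 + 19.5) / 3 = 19.6 s
v_surface = L / t̄ = 30.1 / 19.6 = 1.536 m/s
v_mean = 0.87 × 1.536 = 1.336 m/s
Q = A × v_mean = 15.1 × 1.336 = 20.17 m³/s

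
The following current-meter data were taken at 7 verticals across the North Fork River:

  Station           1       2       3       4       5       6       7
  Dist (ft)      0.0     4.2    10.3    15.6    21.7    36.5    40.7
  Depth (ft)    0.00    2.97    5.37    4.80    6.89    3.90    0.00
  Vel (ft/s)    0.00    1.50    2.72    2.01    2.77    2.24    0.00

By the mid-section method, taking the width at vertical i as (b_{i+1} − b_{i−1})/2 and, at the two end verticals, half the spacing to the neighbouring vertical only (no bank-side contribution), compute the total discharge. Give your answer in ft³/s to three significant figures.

444 ft³/s

w_2 = (10.3 − 0.0)/2 = 5.15 ft; q_2 = 1.50 × 2.97 × 5.15 = 22.94 ft³/s
w_3 = (15.6 − 4.2)/2 = 5.7 ft; q_3 = 2.72 × 5.37 × 5.7 = 83.26 ft³/s
w_4 = (21.7 − 10.3)/2 = 5.7 ft; q_4 = 2.01 × 4.80 × 5.7 = 54.99 ft³/s
w_5 = (36.5 − 15.6)/2 = 10.45 ft; q_5 = 2.77 × 6.89 × 10.45 = 199.4 ft³/s
w_6 = (40.7 − 21.7)/2 = 9.5 ft; q_6 = 2.24 × 3.90 × 9.5 = 82.99 ft³/s
Stations 1, 7 contribute zero (depth or velocity is 0).
Q = Σ qᵢ = 443.6 ft³/s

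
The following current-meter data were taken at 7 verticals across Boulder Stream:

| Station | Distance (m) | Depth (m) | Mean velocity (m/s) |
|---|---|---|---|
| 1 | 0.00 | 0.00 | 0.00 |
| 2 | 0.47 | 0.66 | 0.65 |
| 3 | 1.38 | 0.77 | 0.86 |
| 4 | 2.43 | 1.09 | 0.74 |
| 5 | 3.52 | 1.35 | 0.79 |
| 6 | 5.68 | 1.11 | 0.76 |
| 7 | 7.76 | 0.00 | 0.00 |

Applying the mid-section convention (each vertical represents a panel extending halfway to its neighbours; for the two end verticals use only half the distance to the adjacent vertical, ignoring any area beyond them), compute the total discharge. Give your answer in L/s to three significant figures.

w_2 = (1.38 − 0.00)/2 = 0.69 m; q_2 = 0.65 × 0.66 × 0.69 = 0.2960 m³/s
w_3 = (2.43 − 0.47)/2 = 0.98 m; q_3 = 0.86 × 0.77 × 0.98 = 0.6490 m³/s
w_4 = (3.52 − 1.38)/2 = 1.07 m; q_4 = 0.74 × 1.09 × 1.07 = 0.8631 m³/s
w_5 = (5.68 − 2.43)/2 = 1.625 m; q_5 = 0.79 × 1.35 × 1.625 = 1.733 m³/s
w_6 = (7.76 − 3.52)/2 = 2.12 m; q_6 = 0.76 × 1.11 × 2.12 = 1.788 m³/s
Stations 1, 7 contribute zero (depth or velocity is 0).
Q = Σ qᵢ = 5.330 m³/s
= 5.330 × 1000 = 5330 L/s

5330 L/s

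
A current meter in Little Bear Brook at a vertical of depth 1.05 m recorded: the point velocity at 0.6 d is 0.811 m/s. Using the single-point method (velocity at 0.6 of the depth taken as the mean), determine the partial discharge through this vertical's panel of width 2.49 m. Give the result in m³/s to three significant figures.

2.12 m³/s

v̄ = v₀.₆ = 0.811 m/s
q = v̄ × d × w = 0.8110 × 1.05 × 2.49 = 2.120 m³/s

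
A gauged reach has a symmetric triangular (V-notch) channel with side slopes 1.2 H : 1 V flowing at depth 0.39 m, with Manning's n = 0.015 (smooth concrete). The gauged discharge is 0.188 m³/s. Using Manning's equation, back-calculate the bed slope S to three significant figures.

0.00300

A = z·y² = 1.2×0.39² = 0.1825 m²
P = 2y√(1+z²) = 2×0.39×√(1+1.2²) = 1.218 m
R = A/P = 0.1825/1.218 = 0.1498 m
S = (Q·n / (1·A·R^(2/3)))² = (0.188×0.015 / (1×0.1825×0.2821))² = 0.003000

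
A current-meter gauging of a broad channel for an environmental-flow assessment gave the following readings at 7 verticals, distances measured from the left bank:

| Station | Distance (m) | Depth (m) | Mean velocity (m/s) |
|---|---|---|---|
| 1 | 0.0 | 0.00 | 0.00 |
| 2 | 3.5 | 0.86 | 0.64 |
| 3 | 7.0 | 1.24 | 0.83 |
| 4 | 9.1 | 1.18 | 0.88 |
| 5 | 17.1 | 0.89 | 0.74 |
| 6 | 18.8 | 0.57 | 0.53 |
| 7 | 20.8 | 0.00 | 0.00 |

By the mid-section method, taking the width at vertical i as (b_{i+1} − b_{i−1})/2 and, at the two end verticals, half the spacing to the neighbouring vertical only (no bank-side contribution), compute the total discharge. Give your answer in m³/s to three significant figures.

w_2 = (7.0 − 0.0)/2 = 3.5 m; q_2 = 0.64 × 0.86 × 3.5 = 1.926 m³/s
w_3 = (9.1 − 3.5)/2 = 2.8 m; q_3 = 0.83 × 1.24 × 2.8 = 2.882 m³/s
w_4 = (17.1 − 7.0)/2 = 5.05 m; q_4 = 0.88 × 1.18 × 5.05 = 5.244 m³/s
w_5 = (18.8 − 9.1)/2 = 4.85 m; q_5 = 0.74 × 0.89 × 4.85 = 3.194 m³/s
w_6 = (20.8 − 17.1)/2 = 1.85 m; q_6 = 0.53 × 0.57 × 1.85 = 0.5589 m³/s
Stations 1, 7 contribute zero (depth or velocity is 0).
Q = Σ qᵢ = 13.81 m³/s

13.8 m³/s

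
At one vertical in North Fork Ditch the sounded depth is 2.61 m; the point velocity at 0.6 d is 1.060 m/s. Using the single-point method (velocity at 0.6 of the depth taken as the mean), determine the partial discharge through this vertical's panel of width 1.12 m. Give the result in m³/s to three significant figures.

3.10 m³/s

v̄ = v₀.₆ = 1.060 m/s
q = v̄ × d × w = 1.060 × 2.61 × 1.12 = 3.099 m³/s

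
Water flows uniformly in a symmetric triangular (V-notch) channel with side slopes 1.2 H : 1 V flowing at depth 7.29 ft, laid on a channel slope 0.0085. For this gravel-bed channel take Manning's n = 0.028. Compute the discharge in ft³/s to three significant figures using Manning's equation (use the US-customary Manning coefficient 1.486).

A = z·y² = 1.2×7.29² = 63.77 ft²
P = 2y√(1+z²) = 2×7.29×√(1+1.2²) = 22.77 ft
R = A/P = 63.77/22.77 = 2.800 ft
Q = (1.486/n)·A·R^(2/3)·S^(1/2) = (1.486/0.028) × 63.77 × 2.800^(2/3) × 0.0085^(1/2) = 619.9 ft³/s

620 ft³/s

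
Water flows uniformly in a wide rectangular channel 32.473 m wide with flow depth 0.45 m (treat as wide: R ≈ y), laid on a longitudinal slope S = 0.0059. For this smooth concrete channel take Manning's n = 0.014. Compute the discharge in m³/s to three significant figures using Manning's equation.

A = b·y = 32.473 × 0.45 = 14.61 m²
Wide channel: R ≈ y = 0.45 m
Q = (1/n)·A·R^(2/3)·S^(1/2) = (1/0.014) × 14.61 × 0.4500^(2/3) × 0.0059^(1/2) = 47.08 m³/s

47.1 m³/s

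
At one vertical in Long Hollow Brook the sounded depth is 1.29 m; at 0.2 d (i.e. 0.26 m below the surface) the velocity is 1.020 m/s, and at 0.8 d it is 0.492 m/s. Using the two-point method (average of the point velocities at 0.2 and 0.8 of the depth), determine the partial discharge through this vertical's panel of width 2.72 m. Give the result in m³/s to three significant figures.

2.65 m³/s

v̄ = (1.020 + 0.492) / 2 = 0.7560 m/s
q = v̄ × d × w = 0.7560 × 1.29 × 2.72 = 2.653 m³/s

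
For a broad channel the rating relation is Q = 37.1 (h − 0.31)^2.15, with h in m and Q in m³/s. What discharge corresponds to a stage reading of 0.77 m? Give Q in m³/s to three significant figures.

Q = 37.1 × (0.77 − 0.31)^2.15 = 37.1 × 0.46^2.15 = 6.987 m³/s

6.99 m³/s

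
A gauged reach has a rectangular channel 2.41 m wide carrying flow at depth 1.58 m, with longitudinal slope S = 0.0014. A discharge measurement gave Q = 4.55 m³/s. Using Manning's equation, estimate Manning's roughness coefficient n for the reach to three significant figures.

0.0243

A = b·y = 2.41 × 1.58 = 3.808 m²
P = b + 2y = 2.41 + 2×1.58 = 5.570 m
R = A/P = 3.808/5.570 = 0.6836 m
n = (1/Q)·A·R^(2/3)·S^(1/2) = (1/4.55) × 3.808 × 0.7760 × 0.03742 = 0.02430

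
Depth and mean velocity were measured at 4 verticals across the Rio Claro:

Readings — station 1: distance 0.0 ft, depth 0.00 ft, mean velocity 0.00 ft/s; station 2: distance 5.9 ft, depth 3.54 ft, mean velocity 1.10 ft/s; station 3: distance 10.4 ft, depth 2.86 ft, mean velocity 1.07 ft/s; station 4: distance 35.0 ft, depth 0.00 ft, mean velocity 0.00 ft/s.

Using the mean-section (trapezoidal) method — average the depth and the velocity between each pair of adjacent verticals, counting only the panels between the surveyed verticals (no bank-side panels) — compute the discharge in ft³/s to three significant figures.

Panel 1-2: Δb = 5.9 ft, d̄ = (0.00+3.54)/2 = 1.77, v̄ = (0.00+1.10)/2 = 0.55 → q = 5.9×1.77×0.55 = 5.744 ft³/s
Panel 2-3: Δb = 4.5 ft, d̄ = (3.54+2.86)/2 = 3.2, v̄ = (1.10+1.07)/2 = 1.085 → q = 4.5×3.2×1.085 = 15.62 ft³/s
Panel 3-4: Δb = 24.6 ft, d̄ = (2.86+0.00)/2 = 1.43, v̄ = (1.07+0.00)/2 = 0.535 → q = 24.6×1.43×0.535 = 18.82 ft³/s
Q = Σ q = 40.19 ft³/s

40.2 ft³/s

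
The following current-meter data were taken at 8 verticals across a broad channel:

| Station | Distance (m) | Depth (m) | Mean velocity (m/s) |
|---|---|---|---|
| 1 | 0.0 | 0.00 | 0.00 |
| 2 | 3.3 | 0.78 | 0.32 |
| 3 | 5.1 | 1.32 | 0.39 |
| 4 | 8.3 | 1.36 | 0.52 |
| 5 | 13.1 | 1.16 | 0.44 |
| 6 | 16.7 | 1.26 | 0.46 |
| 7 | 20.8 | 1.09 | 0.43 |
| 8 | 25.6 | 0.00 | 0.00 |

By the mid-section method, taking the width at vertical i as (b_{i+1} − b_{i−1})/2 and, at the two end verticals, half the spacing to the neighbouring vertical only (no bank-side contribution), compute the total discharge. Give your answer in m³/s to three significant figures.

w_2 = (5.1 − 0.0)/2 = 2.55 m; q_2 = 0.32 × 0.78 × 2.55 = 0.6365 m³/s
w_3 = (8.3 − 3.3)/2 = 2.5 m; q_3 = 0.39 × 1.32 × 2.5 = 1.287 m³/s
w_4 = (13.1 − 5.1)/2 = 4 m; q_4 = 0.52 × 1.36 × 4 = 2.829 m³/s
w_5 = (16.7 − 8.3)/2 = 4.2 m; q_5 = 0.44 × 1.16 × 4.2 = 2.144 m³/s
w_6 = (20.8 − 13.1)/2 = 3.85 m; q_6 = 0.46 × 1.26 × 3.85 = 2.231 m³/s
w_7 = (25.6 − 16.7)/2 = 4.45 m; q_7 = 0.43 × 1.09 × 4.45 = 2.086 m³/s
Stations 1, 8 contribute zero (depth or velocity is 0).
Q = Σ qᵢ = 11.21 m³/s

11.2 m³/s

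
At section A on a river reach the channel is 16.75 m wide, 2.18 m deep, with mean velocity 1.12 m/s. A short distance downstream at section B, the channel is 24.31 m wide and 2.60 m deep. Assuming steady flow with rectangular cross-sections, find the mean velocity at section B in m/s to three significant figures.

Q = A₁V₁ = (16.75×2.18) × 1.12 = 40.90 m³/s
A₂ = 24.31 × 2.60 = 63.21 m²
V₂ = Q/A₂ = 40.90/63.21 = 0.6470 m/s

0.647 m/s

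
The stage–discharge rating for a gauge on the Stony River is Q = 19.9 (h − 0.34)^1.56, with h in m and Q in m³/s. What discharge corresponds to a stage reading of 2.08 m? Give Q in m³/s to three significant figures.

47.2 m³/s

Q = 19.9 × (2.08 − 0.34)^1.56 = 19.9 × 1.74^1.56 = 47.22 m³/s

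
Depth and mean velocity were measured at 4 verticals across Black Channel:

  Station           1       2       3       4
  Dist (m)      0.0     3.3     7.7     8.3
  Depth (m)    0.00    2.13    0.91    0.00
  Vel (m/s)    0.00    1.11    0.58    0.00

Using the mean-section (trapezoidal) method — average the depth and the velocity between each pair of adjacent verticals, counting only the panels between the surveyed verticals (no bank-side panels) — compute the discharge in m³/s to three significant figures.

7.68 m³/s

Panel 1-2: Δb = 3.3 m, d̄ = (0.00+2.13)/2 = 1.065, v̄ = (0.00+1.11)/2 = 0.555 → q = 3.3×1.065×0.555 = 1.951 m³/s
Panel 2-3: Δb = 4.4 m, d̄ = (2.13+0.91)/2 = 1.52, v̄ = (1.11+0.58)/2 = 0.845 → q = 4.4×1.52×0.845 = 5.651 m³/s
Panel 3-4: Δb = 0.6 m, d̄ = (0.91+0.00)/2 = 0.455, v̄ = (0.58+0.00)/2 = 0.29 → q = 0.6×0.455×0.29 = 0.07917 m³/s
Q = Σ q = 7.681 m³/s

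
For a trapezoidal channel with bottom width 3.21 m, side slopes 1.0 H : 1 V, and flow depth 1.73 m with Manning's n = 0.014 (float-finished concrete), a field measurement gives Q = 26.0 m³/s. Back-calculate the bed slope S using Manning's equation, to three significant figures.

0.00169

A = (b + z·y)·y = (3.21 + 1.0×1.73)×1.73 = 8.546 m²
P = b + 2y√(1+z²) = 3.21 + 2×1.73×√(1+1.0²) = 8.103 m
R = A/P = 8.546/8.103 = 1.055 m
S = (Q·n / (1·A·R^(2/3)))² = (26.0×0.014 / (1×8.546×1.036))² = 0.001690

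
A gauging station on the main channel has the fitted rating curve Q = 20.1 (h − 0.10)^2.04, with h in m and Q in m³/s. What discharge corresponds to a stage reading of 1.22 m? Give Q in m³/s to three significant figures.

Q = 20.1 × (1.22 − 0.10)^2.04 = 20.1 × 1.12^2.04 = 25.33 m³/s

25.3 m³/s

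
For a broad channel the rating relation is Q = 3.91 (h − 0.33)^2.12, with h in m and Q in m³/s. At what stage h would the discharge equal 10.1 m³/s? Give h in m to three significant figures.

1.89 m

h − h₀ = (Q/C)^(1/b) = (10.1/3.91)^(1/2.12) = 1.565 m
h = 0.33 + 1.565 = 1.895 m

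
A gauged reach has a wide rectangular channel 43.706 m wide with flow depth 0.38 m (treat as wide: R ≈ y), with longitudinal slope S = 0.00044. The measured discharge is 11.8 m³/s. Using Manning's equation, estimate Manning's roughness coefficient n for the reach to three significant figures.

0.0155

A = b·y = 43.706 × 0.38 = 16.61 m²
Wide channel: R ≈ y = 0.38 m
n = (1/Q)·A·R^(2/3)·S^(1/2) = (1/11.8) × 16.61 × 0.5246 × 0.02098 = 0.01549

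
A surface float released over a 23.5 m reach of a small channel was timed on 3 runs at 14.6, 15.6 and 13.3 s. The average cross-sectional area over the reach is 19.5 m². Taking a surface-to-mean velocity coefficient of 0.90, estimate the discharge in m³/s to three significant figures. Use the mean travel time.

28.4 m³/s

t̄ = (14.6 + 15.6 + 13.3) / 3 = 14.5 s
v_surface = L / t̄ = 23.5 / 14.5 = 1.621 m/s
v_mean = 0.90 × 1.621 = 1.459 m/s
Q = A × v_mean = 19.5 × 1.459 = 28.44 m³/s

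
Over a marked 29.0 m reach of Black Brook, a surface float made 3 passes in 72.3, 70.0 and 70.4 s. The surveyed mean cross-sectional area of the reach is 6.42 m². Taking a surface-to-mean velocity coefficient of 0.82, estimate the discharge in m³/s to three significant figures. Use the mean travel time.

t̄ = (72.3 + 70.0 + 70.4) / 3 = 70.9 s
v_surface = L / t̄ = 29.0 / 70.9 = 0.4090 m/s
v_mean = 0.82 × 0.4090 = 0.3354 m/s
Q = A × v_mean = 6.42 × 0.3354 = 2.153 m³/s

2.15 m³/s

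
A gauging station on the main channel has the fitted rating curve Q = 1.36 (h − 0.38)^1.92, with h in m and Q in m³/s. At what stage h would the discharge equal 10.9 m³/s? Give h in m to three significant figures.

h − h₀ = (Q/C)^(1/b) = (10.9/1.36)^(1/1.92) = 2.956 m
h = 0.38 + 2.956 = 3.336 m

3.34 m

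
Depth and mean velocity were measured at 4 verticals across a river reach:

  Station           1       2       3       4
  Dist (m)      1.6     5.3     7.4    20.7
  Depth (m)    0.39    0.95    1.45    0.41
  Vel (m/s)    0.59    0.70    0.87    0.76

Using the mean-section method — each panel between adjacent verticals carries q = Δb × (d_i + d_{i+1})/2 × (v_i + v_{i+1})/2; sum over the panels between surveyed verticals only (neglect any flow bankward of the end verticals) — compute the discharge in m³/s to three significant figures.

13.7 m³/s

Panel 1-2: Δb = 3.7 m, d̄ = (0.39+0.95)/2 = 0.67, v̄ = (0.59+0.70)/2 = 0.645 → q = 3.7×0.67×0.645 = 1.599 m³/s
Panel 2-3: Δb = 2.1 m, d̄ = (0.95+1.45)/2 = 1.2, v̄ = (0.70+0.87)/2 = 0.785 → q = 2.1×1.2×0.785 = 1.978 m³/s
Panel 3-4: Δb = 13.3 m, d̄ = (1.45+0.41)/2 = 0.93, v̄ = (0.87+0.76)/2 = 0.815 → q = 13.3×0.93×0.815 = 10.08 m³/s
Q = Σ q = 13.66 m³/s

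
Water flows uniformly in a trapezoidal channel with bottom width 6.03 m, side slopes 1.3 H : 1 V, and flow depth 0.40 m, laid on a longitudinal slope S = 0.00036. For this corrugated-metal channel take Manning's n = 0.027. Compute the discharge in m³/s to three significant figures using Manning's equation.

A = (b + z·y)·y = (6.03 + 1.3×0.40)×0.40 = 2.620 m²
P = b + 2y√(1+z²) = 6.03 + 2×0.40×√(1+1.3²) = 7.342 m
R = A/P = 2.620/7.342 = 0.3568 m
Q = (1/n)·A·R^(2/3)·S^(1/2) = (1/0.027) × 2.620 × 0.3568^(2/3) × 0.00036^(1/2) = 0.9263 m³/s

0.926 m³/s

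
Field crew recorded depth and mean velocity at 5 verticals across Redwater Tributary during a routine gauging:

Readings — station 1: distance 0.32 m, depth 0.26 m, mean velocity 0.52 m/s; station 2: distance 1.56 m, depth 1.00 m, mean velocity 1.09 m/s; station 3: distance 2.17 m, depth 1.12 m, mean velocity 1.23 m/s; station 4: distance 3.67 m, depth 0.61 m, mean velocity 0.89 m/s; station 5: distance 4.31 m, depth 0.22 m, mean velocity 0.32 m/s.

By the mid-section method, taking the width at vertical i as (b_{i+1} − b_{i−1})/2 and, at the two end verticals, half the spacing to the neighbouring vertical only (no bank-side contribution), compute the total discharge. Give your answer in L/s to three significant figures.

3150 L/s

w_1 = (1.56 − 0.32)/2 = 0.62 m; q_1 = 0.52 × 0.26 × 0.62 = 0.08382 m³/s
w_2 = (2.17 − 0.32)/2 = 0.925 m; q_2 = 1.09 × 1.00 × 0.925 = 1.008 m³/s
w_3 = (3.67 − 1.56)/2 = 1.055 m; q_3 = 1.23 × 1.12 × 1.055 = 1.453 m³/s
w_4 = (4.31 − 2.17)/2 = 1.07 m; q_4 = 0.89 × 0.61 × 1.07 = 0.5809 m³/s
w_5 = (4.31 − 3.67)/2 = 0.32 m; q_5 = 0.32 × 0.22 × 0.32 = 0.02253 m³/s
Q = Σ qᵢ = 3.149 m³/s
= 3.149 × 1000 = 3149 L/s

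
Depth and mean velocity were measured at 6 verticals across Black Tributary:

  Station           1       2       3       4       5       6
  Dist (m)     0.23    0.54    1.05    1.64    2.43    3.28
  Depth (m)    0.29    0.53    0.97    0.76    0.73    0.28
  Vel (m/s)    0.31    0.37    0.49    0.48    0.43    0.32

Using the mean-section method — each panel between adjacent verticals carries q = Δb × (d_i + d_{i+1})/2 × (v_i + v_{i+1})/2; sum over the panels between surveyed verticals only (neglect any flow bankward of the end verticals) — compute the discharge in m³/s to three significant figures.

Panel 1-2: Δb = 0.31 m, d̄ = (0.29+0.53)/2 = 0.41, v̄ = (0.31+0.37)/2 = 0.34 → q = 0.31×0.41×0.34 = 0.04321 m³/s
Panel 2-3: Δb = 0.51 m, d̄ = (0.53+0.97)/2 = 0.75, v̄ = (0.37+0.49)/2 = 0.43 → q = 0.51×0.75×0.43 = 0.1645 m³/s
Panel 3-4: Δb = 0.59 m, d̄ = (0.97+0.76)/2 = 0.865, v̄ = (0.49+0.48)/2 = 0.485 → q = 0.59×0.865×0.485 = 0.2475 m³/s
Panel 4-5: Δb = 0.79 m, d̄ = (0.76+0.73)/2 = 0.745, v̄ = (0.48+0.43)/2 = 0.455 → q = 0.79×0.745×0.455 = 0.2678 m³/s
Panel 5-6: Δb = 0.85 m, d̄ = (0.73+0.28)/2 = 0.505, v̄ = (0.43+0.32)/2 = 0.375 → q = 0.85×0.505×0.375 = 0.1610 m³/s
Q = Σ q = 0.8840 m³/s

0.884 m³/s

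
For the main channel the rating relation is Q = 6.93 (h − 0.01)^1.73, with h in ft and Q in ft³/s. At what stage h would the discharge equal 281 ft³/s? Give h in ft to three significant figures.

h − h₀ = (Q/C)^(1/b) = (281/6.93)^(1/1.73) = 8.501 ft
h = 0.01 + 8.501 = 8.511 ft

8.51 ft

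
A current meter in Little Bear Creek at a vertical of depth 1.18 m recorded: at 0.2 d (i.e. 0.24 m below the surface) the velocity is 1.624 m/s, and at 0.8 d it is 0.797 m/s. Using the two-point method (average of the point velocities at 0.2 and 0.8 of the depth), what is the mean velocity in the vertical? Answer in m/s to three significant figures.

v̄ = (1.624 + 0.797) / 2 = 1.211 m/s

1.21 m/s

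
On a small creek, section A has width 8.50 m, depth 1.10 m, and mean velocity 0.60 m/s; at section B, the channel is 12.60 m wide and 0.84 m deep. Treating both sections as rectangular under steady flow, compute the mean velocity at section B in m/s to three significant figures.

0.530 m/s

Q = A₁V₁ = (8.50×1.10) × 0.60 = 5.610 m³/s
A₂ = 12.60 × 0.84 = 10.58 m²
V₂ = Q/A₂ = 5.610/10.58 = 0.5300 m/s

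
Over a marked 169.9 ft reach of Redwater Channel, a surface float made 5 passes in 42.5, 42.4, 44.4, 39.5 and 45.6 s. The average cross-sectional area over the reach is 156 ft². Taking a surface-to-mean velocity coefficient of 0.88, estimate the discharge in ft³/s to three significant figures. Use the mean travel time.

t̄ = (42.5 + 42.4 + 44.4 + 39.5 + 45.6) / 5 = 42.88 s
v_surface = L / t̄ = 169.9 / 42.88 = 3.962 ft/s
v_mean = 0.88 × 3.962 = 3.487 ft/s
Q = A × v_mean = 156 × 3.487 = 543.9 ft³/s

544 ft³/s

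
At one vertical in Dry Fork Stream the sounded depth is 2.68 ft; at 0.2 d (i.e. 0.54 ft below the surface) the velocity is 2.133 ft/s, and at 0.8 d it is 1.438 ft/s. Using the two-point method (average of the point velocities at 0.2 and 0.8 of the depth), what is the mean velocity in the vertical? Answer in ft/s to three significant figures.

v̄ = (2.133 + 1.438) / 2 = 1.786 ft/s

1.79 ft/s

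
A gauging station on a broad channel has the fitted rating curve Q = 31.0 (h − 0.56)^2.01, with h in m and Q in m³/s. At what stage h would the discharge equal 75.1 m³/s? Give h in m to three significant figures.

2.11 m

h − h₀ = (Q/C)^(1/b) = (75.1/31.0)^(1/2.01) = 1.553 m
h = 0.56 + 1.553 = 2.113 m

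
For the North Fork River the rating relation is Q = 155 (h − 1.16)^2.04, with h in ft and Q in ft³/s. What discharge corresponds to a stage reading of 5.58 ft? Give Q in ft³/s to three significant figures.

3210 ft³/s

Q = 155 × (5.58 − 1.16)^2.04 = 155 × 4.42^2.04 = 3214 ft³/s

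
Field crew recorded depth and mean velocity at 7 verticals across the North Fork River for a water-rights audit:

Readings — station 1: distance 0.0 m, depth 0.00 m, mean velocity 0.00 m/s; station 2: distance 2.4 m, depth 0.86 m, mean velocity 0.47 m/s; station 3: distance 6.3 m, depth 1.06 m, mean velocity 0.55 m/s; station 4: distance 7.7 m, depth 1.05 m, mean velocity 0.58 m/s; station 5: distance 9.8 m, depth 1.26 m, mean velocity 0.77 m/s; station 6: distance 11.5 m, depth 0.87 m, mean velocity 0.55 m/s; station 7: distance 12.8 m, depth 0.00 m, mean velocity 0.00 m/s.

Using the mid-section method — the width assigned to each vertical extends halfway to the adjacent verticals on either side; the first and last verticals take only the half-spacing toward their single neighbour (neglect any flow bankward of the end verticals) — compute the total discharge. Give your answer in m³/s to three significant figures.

6.45 m³/s

w_2 = (6.3 − 0.0)/2 = 3.15 m; q_2 = 0.47 × 0.86 × 3.15 = 1.273 m³/s
w_3 = (7.7 − 2.4)/2 = 2.65 m; q_3 = 0.55 × 1.06 × 2.65 = 1.545 m³/s
w_4 = (9.8 − 6.3)/2 = 1.75 m; q_4 = 0.58 × 1.05 × 1.75 = 1.066 m³/s
w_5 = (11.5 − 7.7)/2 = 1.9 m; q_5 = 0.77 × 1.26 × 1.9 = 1.843 m³/s
w_6 = (12.8 − 9.8)/2 = 1.5 m; q_6 = 0.55 × 0.87 × 1.5 = 0.7178 m³/s
Stations 1, 7 contribute zero (depth or velocity is 0).
Q = Σ qᵢ = 6.445 m³/s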